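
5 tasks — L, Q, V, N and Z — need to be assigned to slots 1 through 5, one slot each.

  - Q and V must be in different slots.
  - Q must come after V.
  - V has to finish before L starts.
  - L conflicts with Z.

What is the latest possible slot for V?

Downstream work caps V at 4.
V at 4 is achievable: Q -> 5, Z -> 1, N -> 1, V -> 4, L -> 5.

4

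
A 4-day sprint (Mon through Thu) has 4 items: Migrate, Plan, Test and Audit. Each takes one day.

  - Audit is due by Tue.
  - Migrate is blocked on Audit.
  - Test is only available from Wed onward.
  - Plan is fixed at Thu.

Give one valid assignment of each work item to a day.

Audit -> Mon; Migrate -> Tue; Test -> Wed; Plan -> Thu

Checking: Audit(Mon) before Migrate(Tue); Plan=Thu in [Thu,Thu]; Audit=Mon in [Mon,Tue]; Test=Wed in [Wed,Thu].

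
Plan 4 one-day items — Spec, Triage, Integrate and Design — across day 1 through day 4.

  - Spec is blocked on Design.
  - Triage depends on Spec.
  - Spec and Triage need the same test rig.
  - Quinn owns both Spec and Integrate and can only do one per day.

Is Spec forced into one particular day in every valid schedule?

Spec can be day 2 (e.g. Spec in day 2; Triage in day 3; Design in day 1; Integrate in day 1) or day 3 (e.g. Integrate -> day 1; Design -> day 1; Triage -> day 4; Spec -> day 3).

No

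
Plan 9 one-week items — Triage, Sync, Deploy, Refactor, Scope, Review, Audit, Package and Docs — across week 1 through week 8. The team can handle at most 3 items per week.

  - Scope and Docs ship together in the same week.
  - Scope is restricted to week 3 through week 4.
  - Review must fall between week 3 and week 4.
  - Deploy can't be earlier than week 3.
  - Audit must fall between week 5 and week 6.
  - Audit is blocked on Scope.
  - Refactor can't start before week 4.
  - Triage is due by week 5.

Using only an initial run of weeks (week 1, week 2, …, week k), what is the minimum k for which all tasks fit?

The precedence chain requires at least 2 distinct weeks.
With at most 3 per week and 9 tasks, at least 3 weeks are needed.
Audit can't be placed before week 5, so the schedule must run through at least week 5.
5 works (last occupied week: week 5): for example Deploy in week 4, Triage in week 1, Refactor in week 4, Scope in week 3, Package in week 1, Audit in week 5, Sync in week 1, Docs in week 3, Review in week 3.

5 weeks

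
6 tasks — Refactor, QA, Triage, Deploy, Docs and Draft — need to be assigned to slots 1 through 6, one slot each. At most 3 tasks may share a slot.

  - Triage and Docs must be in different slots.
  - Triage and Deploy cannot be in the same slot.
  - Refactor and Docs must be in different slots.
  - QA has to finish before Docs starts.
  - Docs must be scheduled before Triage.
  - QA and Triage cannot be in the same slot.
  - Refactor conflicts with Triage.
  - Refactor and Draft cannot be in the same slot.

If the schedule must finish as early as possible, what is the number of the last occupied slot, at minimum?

The precedence chain requires at least 3 distinct slots.
With at most 3 per slot and 6 tasks, at least 2 slots are needed.
3 works (last occupied slot: 3): for example QA -> 1, Docs -> 2, Triage -> 3, Refactor -> 1, Draft -> 2, Deploy -> 1.

slot 3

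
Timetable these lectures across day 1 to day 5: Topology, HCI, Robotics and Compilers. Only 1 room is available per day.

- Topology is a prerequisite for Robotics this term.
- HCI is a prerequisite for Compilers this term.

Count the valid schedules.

Splitting on Topology: it can be day 1 (12), day 2 (9), day 3 (6), day 4 (3). Listing each branch's schedules as (HCI, Robotics, Compilers) by day number:
Topology=day 1: (2,3,4) (2,3,5) (2,4,3) (2,4,5) (2,5,3) (2,5,4) (3,2,4) (3,2,5) (3,4,5) (3,5,4) (4,2,5) (4,3,5) — 12.
Topology=day 2: (1,3,4) (1,3,5) (1,4,3) (1,4,5) (1,5,3) (1,5,4) (3,4,5) (3,5,4) (4,3,5) — 9.
Topology=day 3: (1,4,2) (1,4,5) (1,5,2) (1,5,4) (2,4,5) (2,5,4) — 6.
Topology=day 4: (1,5,2) (1,5,3) (2,5,3) — 3.
Summing: 12 + 9 + 6 + 3 = 30.

30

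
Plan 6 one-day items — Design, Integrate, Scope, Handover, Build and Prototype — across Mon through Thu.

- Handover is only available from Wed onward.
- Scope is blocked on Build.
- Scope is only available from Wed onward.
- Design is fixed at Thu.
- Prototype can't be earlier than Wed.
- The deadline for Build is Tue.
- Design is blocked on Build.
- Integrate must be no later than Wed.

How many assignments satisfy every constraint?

48

Splitting on Integrate: it can be Mon (16), Tue (16), Wed (16). Listing each branch's schedules as (Design, Scope, Handover, Build, Prototype):
Integrate=Mon: (Thu,Wed,Wed,Mon,Wed) (Thu,Wed,Wed,Mon,Thu) (Thu,Wed,Wed,Tue,Wed) (Thu,Wed,Wed,Tue,Thu) (Thu,Wed,Thu,Mon,Wed) (Thu,Wed,Thu,Mon,Thu) (Thu,Wed,Thu,Tue,Wed) (Thu,Wed,Thu,Tue,Thu) (Thu,Thu,Wed,Mon,Wed) (Thu,Thu,Wed,Mon,Thu) (Thu,Thu,Wed,Tue,Wed) (Thu,Thu,Wed,Tue,Thu) (Thu,Thu,Thu,Mon,Wed) (Thu,Thu,Thu,Mon,Thu) (Thu,Thu,Thu,Tue,Wed) (Thu,Thu,Thu,Tue,Thu) — 16.
Integrate=Tue: (Thu,Wed,Wed,Mon,Wed) (Thu,Wed,Wed,Mon,Thu) (Thu,Wed,Wed,Tue,Wed) (Thu,Wed,Wed,Tue,Thu) (Thu,Wed,Thu,Mon,Wed) (Thu,Wed,Thu,Mon,Thu) (Thu,Wed,Thu,Tue,Wed) (Thu,Wed,Thu,Tue,Thu) (Thu,Thu,Wed,Mon,Wed) (Thu,Thu,Wed,Mon,Thu) (Thu,Thu,Wed,Tue,Wed) (Thu,Thu,Wed,Tue,Thu) (Thu,Thu,Thu,Mon,Wed) (Thu,Thu,Thu,Mon,Thu) (Thu,Thu,Thu,Tue,Wed) (Thu,Thu,Thu,Tue,Thu) — 16.
Integrate=Wed: (Thu,Wed,Wed,Mon,Wed) (Thu,Wed,Wed,Mon,Thu) (Thu,Wed,Wed,Tue,Wed) (Thu,Wed,Wed,Tue,Thu) (Thu,Wed,Thu,Mon,Wed) (Thu,Wed,Thu,Mon,Thu) (Thu,Wed,Thu,Tue,Wed) (Thu,Wed,Thu,Tue,Thu) (Thu,Thu,Wed,Mon,Wed) (Thu,Thu,Wed,Mon,Thu) (Thu,Thu,Wed,Tue,Wed) (Thu,Thu,Wed,Tue,Thu) (Thu,Thu,Thu,Mon,Wed) (Thu,Thu,Thu,Mon,Thu) (Thu,Thu,Thu,Tue,Wed) (Thu,Thu,Thu,Tue,Thu) — 16.
Summing: 16 + 16 + 16 = 48.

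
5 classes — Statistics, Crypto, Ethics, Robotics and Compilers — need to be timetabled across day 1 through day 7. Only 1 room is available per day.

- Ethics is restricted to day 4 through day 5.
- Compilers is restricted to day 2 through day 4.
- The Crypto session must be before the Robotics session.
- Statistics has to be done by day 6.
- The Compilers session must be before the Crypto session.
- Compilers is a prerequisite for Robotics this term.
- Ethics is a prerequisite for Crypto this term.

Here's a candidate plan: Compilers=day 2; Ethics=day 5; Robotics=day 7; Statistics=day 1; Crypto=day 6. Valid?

Yes

Compilers is a prerequisite for Robotics this term — holds.
Ethics is restricted to day 4 through day 5 — holds.
Ethics is a prerequisite for Crypto this term — holds.
Compilers is restricted to day 2 through day 4 — holds.
Statistics has to be done by day 6 — holds.
The Crypto session must be before the Robotics session — holds.
The Compilers session must be before the Crypto session — holds.
Only 1 room is available per day — holds.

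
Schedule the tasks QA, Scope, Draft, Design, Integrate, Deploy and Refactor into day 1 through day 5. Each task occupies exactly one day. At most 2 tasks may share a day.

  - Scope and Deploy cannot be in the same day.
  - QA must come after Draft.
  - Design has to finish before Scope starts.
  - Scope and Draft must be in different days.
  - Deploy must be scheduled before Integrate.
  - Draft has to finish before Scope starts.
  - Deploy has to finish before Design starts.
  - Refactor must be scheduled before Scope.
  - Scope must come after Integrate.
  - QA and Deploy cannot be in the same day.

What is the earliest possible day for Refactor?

day 1

Downstream work caps Refactor at day 4.
Refactor at day 1 is achievable: Draft in day 1; Deploy in day 2; Integrate in day 3; Scope in day 4; Design in day 3; QA in day 4; Refactor in day 1.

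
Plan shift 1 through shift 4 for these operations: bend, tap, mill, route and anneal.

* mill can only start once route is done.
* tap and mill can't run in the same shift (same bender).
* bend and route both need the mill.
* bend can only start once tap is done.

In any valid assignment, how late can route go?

shift 3

Downstream work caps route at shift 3.
route at shift 3 is achievable: route in shift 3; mill in shift 4; anneal in shift 1; tap in shift 1; bend in shift 2.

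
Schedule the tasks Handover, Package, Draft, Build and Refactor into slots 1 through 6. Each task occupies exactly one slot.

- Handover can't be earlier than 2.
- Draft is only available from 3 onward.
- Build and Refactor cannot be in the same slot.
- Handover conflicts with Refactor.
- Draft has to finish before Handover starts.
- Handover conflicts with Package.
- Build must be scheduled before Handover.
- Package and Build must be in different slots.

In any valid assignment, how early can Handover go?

4

Handover is available from 2; precedence pushes Handover to at least 4.
Handover at 4 is achievable: Build -> 1; Refactor -> 2; Draft -> 3; Package -> 2; Handover -> 4.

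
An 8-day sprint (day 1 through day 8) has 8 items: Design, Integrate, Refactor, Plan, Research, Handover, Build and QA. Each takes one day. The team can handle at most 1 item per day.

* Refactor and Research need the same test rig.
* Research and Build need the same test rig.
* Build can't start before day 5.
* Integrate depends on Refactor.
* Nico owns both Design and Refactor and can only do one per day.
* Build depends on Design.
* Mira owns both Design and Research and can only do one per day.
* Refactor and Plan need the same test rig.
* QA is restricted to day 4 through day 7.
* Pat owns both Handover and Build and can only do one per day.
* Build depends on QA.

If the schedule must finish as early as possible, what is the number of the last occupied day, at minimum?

8

The precedence chain requires at least 2 distinct days.
With at most 1 per day and 8 work items, at least 8 days are needed.
Build can't be placed before day 5, so the schedule must run through at least day 5.
8 works (last occupied day: day 8): for example Handover in day 8; Build in day 5; Research in day 7; Integrate in day 3; QA in day 4; Design in day 1; Plan in day 6; Refactor in day 2.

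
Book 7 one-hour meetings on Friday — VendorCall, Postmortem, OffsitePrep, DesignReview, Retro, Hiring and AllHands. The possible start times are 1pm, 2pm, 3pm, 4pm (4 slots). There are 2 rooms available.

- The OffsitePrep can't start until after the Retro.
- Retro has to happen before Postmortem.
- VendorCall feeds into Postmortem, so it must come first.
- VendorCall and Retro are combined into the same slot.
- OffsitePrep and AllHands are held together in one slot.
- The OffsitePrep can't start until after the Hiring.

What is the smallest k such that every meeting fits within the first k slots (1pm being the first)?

4

The precedence chain requires at least 2 distinct slots.
With at most 2 per slot and 7 meetings, at least 4 slots are needed.
4 works (last occupied slot: 4pm): for example Postmortem=2pm; Retro=1pm; VendorCall=1pm; OffsitePrep=3pm; DesignReview=4pm; AllHands=3pm; Hiring=2pm.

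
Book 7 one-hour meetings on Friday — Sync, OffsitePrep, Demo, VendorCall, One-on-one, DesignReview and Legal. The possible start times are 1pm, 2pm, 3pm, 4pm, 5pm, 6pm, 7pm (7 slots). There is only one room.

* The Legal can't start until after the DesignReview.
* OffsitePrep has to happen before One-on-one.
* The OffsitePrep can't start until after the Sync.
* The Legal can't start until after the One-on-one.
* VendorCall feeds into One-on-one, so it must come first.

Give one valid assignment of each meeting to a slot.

One-on-one -> 4pm, Sync -> 1pm, OffsitePrep -> 2pm, Legal -> 6pm, DesignReview -> 5pm, VendorCall -> 3pm, Demo -> 7pm

Checking: VendorCall(3pm) before One-on-one(4pm); Sync(1pm) before OffsitePrep(2pm); DesignReview(5pm) before Legal(6pm); OffsitePrep(2pm) before One-on-one(4pm); One-on-one(4pm) before Legal(6pm); max 1 per slot (cap 1).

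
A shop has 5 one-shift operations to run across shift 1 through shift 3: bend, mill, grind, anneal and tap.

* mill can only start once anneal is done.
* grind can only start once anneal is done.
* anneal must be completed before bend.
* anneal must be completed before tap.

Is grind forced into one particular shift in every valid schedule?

grind can be shift 2 (e.g. anneal=shift 1; mill=shift 2; grind=shift 2; tap=shift 2; bend=shift 2) or shift 3 (e.g. grind in shift 3, anneal in shift 1, tap in shift 2, mill in shift 2, bend in shift 2).

No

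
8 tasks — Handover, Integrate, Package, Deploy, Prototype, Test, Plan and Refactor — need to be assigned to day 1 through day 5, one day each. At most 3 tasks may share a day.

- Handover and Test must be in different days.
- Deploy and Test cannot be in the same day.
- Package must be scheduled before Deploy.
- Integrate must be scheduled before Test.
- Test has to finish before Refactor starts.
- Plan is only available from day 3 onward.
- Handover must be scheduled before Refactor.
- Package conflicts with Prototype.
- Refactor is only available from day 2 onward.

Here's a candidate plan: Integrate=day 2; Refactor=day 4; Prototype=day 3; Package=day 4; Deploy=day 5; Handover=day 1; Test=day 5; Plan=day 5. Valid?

Invalid. Deploy and Test cannot be in the same day.

Integrate must be scheduled before Test — holds.
Handover and Test must be in different days — holds.
Deploy and Test cannot be in the same day — violated.
Handover must be scheduled before Refactor — holds.
Refactor is only available from day 2 onward — holds.
Package conflicts with Prototype — holds.
At most 3 tasks may share a day — holds.
Test has to finish before Refactor starts — violated.
Package must be scheduled before Deploy — holds.
Plan is only available from day 3 onward — holds.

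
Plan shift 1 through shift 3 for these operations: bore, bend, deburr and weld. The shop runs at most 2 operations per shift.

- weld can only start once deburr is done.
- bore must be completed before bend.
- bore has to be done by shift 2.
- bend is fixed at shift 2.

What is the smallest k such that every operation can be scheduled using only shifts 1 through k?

The precedence chain requires at least 2 distinct shifts.
With at most 2 per shift and 4 operations, at least 2 shifts are needed.
2 works (last occupied shift: shift 2): for example bore=shift 1; bend=shift 2; weld=shift 2; deburr=shift 1.

2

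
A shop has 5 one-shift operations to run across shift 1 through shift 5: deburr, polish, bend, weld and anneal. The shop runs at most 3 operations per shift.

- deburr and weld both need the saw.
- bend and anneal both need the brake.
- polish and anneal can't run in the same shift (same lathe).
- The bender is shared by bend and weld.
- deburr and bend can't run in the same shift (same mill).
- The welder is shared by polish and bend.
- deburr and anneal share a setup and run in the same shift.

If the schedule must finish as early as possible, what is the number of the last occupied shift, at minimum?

3

With at most 3 per shift and 5 operations, at least 2 shifts are needed.
Could 2 shifts be enough, i.e. nothing placed later than shift 2? No: deburr, polish and bend must all be in different shifts (deburr/polish can't share; deburr/bend can't share; polish/bend can't share), but only 2 shifts are available: 3 operations can't fit in 2 distinct shifts.
So 2 shifts is not enough.
3 works (last occupied shift: shift 3): for example bend in shift 3, deburr in shift 1, weld in shift 2, polish in shift 2, anneal in shift 1.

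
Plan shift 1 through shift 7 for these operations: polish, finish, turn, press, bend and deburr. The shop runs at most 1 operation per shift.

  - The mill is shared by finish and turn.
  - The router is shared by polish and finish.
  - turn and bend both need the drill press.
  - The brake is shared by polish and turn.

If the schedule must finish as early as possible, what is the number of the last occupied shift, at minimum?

With at most 1 per shift and 6 operations, at least 6 shifts are needed.
6 works (last occupied shift: shift 6): for example deburr -> shift 6, press -> shift 4, finish -> shift 2, turn -> shift 3, polish -> shift 1, bend -> shift 5.

6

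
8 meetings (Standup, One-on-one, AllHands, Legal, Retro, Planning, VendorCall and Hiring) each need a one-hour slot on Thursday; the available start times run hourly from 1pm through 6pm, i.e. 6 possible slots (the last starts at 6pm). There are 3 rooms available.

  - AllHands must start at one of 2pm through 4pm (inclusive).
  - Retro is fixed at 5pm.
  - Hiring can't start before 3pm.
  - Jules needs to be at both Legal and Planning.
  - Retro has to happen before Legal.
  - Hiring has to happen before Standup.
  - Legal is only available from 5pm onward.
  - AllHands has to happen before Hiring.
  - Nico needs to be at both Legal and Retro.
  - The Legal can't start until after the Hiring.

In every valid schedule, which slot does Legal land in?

Legal's window is 5pm–6pm.
Retro is fixed at 5pm, and Legal can't share a slot with Retro.
So Legal must be 6pm.

6pm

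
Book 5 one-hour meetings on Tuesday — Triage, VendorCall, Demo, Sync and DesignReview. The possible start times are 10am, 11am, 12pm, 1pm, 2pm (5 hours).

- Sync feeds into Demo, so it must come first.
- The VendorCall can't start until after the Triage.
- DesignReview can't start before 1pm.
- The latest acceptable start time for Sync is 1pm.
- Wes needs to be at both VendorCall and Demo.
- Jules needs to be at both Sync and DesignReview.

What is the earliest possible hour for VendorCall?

Precedence pushes VendorCall to at least 11am.
VendorCall at 11am is achievable: Demo=12pm, Triage=10am, DesignReview=1pm, VendorCall=11am, Sync=10am.

11am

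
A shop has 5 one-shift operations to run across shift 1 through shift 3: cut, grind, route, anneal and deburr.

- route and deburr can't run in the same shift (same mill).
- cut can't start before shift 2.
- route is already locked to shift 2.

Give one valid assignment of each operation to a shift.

deburr -> shift 1, anneal -> shift 1, route -> shift 2, grind -> shift 1, cut -> shift 2

Checking: route(shift 2) != deburr(shift 1); cut=shift 2 in [shift 2,shift 3]; route=shift 2 in [shift 2,shift 2].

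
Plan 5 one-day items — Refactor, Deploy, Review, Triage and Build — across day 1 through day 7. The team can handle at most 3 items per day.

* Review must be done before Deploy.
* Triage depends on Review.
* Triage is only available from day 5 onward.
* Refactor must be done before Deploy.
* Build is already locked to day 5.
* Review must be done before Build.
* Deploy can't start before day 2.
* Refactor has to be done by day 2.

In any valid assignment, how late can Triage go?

Triage is available from day 5.
Triage at day 7 is achievable: Review in day 1, Triage in day 7, Deploy in day 2, Build in day 5, Refactor in day 1.

day 7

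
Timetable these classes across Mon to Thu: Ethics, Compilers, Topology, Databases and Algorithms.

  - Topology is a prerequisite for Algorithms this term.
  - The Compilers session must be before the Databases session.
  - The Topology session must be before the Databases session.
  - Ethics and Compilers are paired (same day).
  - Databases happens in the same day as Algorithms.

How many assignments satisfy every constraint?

14

Splitting on Ethics: it can be Mon (6), Tue (5), Wed (3). Listing each branch's schedules as (Compilers, Topology, Databases, Algorithms):
Ethics=Mon: (Mon,Mon,Tue,Tue) (Mon,Mon,Wed,Wed) (Mon,Mon,Thu,Thu) (Mon,Tue,Wed,Wed) (Mon,Tue,Thu,Thu) (Mon,Wed,Thu,Thu) — 6.
Ethics=Tue: (Tue,Mon,Wed,Wed) (Tue,Mon,Thu,Thu) (Tue,Tue,Wed,Wed) (Tue,Tue,Thu,Thu) (Tue,Wed,Thu,Thu) — 5.
Ethics=Wed: (Wed,Mon,Thu,Thu) (Wed,Tue,Thu,Thu) (Wed,Wed,Thu,Thu) — 3.
Summing: 6 + 5 + 3 = 14.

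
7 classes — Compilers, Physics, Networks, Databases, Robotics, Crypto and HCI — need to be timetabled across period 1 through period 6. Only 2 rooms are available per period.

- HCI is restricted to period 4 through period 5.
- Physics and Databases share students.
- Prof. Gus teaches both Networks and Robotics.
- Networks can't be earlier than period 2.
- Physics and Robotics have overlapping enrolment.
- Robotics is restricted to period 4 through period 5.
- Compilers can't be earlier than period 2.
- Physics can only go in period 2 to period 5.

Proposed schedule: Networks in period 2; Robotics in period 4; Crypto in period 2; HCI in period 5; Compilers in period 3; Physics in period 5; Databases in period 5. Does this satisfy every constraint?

Physics and Robotics have overlapping enrolment — holds.
Physics can only go in period 2 to period 5 — holds.
Physics and Databases share students — violated.
Compilers can't be earlier than period 2 — holds.
HCI is restricted to period 4 through period 5 — holds.
Only 2 rooms are available per period — violated.
Prof. Gus teaches both Networks and Robotics — holds.
Robotics is restricted to period 4 through period 5 — holds.
Networks can't be earlier than period 2 — holds.

Invalid. Only 2 rooms are available per period.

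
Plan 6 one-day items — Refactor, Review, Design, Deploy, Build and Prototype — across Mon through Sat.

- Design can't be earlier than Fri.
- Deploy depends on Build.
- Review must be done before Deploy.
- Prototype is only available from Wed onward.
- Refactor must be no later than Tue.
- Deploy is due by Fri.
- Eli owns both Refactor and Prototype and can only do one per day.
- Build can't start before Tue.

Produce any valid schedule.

Deploy=Wed, Build=Tue, Review=Mon, Prototype=Wed, Refactor=Mon, Design=Fri

Checking: Build(Tue) before Deploy(Wed); Review(Mon) before Deploy(Wed); Refactor(Mon) != Prototype(Wed); Prototype=Wed in [Wed,Sat]; Refactor=Mon in [Mon,Tue]; Deploy=Wed in [Mon,Fri]; Build=Tue in [Tue,Sat]; Design=Fri in [Fri,Sat].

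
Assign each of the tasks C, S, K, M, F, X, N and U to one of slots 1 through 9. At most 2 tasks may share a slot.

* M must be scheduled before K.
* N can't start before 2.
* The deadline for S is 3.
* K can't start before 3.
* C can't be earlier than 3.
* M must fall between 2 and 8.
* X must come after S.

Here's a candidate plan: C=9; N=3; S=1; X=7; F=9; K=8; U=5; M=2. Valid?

M must be scheduled before K — holds.
At most 2 tasks may share a slot — holds.
X must come after S — holds.
K can't start before 3 — holds.
The deadline for S is 3 — holds.
C can't be earlier than 3 — holds.
N can't start before 2 — holds.
M must fall between 2 and 8 — holds.

Yes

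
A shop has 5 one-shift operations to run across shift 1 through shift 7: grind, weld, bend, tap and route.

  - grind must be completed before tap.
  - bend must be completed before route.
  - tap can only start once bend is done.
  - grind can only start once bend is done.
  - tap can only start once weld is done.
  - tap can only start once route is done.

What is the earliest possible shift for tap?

Precedence pushes tap to at least shift 3.
tap at shift 3 is achievable: bend -> shift 1, weld -> shift 1, grind -> shift 2, route -> shift 2, tap -> shift 3.

shift 3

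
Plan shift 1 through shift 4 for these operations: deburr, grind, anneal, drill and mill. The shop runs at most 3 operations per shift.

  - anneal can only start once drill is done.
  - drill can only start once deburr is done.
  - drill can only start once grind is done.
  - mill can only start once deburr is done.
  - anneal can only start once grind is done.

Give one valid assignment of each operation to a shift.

deburr in shift 1, drill in shift 2, grind in shift 1, mill in shift 2, anneal in shift 3

Checking: deburr(shift 1) before mill(shift 2); grind(shift 1) before anneal(shift 3); grind(shift 1) before drill(shift 2); deburr(shift 1) before drill(shift 2); drill(shift 2) before anneal(shift 3); max 2 per shift (cap 3).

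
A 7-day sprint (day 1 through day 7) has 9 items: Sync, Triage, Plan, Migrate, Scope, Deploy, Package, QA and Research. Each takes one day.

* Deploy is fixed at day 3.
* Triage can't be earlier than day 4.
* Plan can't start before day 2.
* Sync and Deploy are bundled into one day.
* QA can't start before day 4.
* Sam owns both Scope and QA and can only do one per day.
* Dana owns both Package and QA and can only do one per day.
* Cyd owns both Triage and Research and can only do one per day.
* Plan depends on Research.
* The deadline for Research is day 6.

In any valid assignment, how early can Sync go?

Sync must be in the same day as Deploy, which can't be before day 3, so Sync is at least day 3; Sync must be in the same day as Deploy, which can't be after day 3, so Sync is at most day 3.
Sync at day 3 is achievable: Sync=day 3, Package=day 1, Triage=day 4, Deploy=day 3, QA=day 4, Migrate=day 1, Plan=day 2, Research=day 1, Scope=day 1.

day 3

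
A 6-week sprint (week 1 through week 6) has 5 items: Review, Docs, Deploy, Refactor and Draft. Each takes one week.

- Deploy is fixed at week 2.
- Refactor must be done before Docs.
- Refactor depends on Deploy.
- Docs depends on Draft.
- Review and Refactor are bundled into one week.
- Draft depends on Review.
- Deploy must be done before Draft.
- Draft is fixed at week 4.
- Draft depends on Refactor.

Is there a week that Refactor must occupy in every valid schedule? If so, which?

week 3

Deploy is fixed at week 2 and must come before Refactor, so Refactor is at least week 3.
Draft is fixed at week 4 and must come after Refactor, so Refactor is at most week 3.
So Refactor must be week 3.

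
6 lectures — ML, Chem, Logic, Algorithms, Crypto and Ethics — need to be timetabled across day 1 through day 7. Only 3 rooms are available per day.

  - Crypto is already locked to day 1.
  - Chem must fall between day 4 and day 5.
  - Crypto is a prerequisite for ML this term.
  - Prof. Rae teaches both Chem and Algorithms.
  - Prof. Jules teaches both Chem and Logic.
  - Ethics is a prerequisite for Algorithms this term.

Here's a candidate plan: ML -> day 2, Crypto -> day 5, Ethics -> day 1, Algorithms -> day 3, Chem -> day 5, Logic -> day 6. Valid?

Crypto is a prerequisite for ML this term — violated.
Chem must fall between day 4 and day 5 — holds.
Ethics is a prerequisite for Algorithms this term — holds.
Prof. Rae teaches both Chem and Algorithms — holds.
Crypto is already locked to day 1 — violated.
Only 3 rooms are available per day — holds.
Prof. Jules teaches both Chem and Logic — holds.

Invalid. Crypto is already locked to day 1.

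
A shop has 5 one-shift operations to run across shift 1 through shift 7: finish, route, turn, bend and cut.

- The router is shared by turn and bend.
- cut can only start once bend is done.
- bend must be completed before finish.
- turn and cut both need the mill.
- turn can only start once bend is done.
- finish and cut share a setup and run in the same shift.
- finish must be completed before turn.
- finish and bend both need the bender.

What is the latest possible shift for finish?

shift 6

Precedence pushes finish to at least shift 2; downstream work caps finish at shift 6.
finish at shift 6 is achievable: route=shift 1, turn=shift 7, finish=shift 6, cut=shift 6, bend=shift 1.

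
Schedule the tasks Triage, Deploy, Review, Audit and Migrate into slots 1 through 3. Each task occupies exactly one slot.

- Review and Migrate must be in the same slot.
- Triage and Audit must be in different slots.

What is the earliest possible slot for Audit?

Audit at 1 is achievable: Migrate -> 1, Review -> 1, Deploy -> 1, Audit -> 1, Triage -> 2.

1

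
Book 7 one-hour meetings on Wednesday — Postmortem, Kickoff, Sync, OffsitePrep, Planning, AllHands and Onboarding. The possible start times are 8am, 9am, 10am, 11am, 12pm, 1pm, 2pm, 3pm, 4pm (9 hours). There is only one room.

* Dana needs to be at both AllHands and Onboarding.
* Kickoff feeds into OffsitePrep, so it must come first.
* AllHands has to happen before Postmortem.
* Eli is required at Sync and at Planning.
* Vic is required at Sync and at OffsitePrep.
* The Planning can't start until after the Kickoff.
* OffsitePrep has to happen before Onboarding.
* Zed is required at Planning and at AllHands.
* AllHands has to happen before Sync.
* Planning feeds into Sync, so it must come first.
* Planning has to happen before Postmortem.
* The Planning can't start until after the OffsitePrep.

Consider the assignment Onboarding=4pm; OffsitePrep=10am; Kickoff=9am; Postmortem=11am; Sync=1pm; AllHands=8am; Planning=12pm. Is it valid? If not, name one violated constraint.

Vic is required at Sync and at OffsitePrep — holds.
Dana needs to be at both AllHands and Onboarding — holds.
AllHands has to happen before Sync — holds.
OffsitePrep has to happen before Onboarding — holds.
Planning feeds into Sync, so it must come first — holds.
Planning has to happen before Postmortem — violated.
There is only one room — holds.
AllHands has to happen before Postmortem — holds.
Zed is required at Planning and at AllHands — holds.
Kickoff feeds into OffsitePrep, so it must come first — holds.
Eli is required at Sync and at Planning — holds.
The Planning can't start until after the Kickoff — holds.
The Planning can't start until after the OffsitePrep — holds.

Invalid. Planning has to happen before Postmortem.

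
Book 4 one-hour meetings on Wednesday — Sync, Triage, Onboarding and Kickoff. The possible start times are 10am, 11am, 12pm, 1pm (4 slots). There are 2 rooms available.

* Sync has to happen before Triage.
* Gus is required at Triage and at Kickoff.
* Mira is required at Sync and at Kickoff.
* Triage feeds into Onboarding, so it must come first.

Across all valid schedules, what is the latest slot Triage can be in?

Precedence pushes Triage to at least 11am; downstream work caps Triage at 12pm.
Triage at 12pm is achievable: Sync=10am, Triage=12pm, Kickoff=11am, Onboarding=1pm.

12pm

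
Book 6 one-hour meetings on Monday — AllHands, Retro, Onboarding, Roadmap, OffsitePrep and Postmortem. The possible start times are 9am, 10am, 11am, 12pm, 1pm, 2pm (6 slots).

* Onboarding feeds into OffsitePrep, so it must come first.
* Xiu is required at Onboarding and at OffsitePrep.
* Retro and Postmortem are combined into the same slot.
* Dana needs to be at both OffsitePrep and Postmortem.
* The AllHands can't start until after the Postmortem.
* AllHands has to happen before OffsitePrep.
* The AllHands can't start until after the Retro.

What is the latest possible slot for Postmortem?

Downstream work caps Postmortem at 12pm.
Postmortem at 12pm is achievable: Postmortem -> 12pm; Roadmap -> 9am; AllHands -> 1pm; Onboarding -> 9am; OffsitePrep -> 2pm; Retro -> 12pm.

12pm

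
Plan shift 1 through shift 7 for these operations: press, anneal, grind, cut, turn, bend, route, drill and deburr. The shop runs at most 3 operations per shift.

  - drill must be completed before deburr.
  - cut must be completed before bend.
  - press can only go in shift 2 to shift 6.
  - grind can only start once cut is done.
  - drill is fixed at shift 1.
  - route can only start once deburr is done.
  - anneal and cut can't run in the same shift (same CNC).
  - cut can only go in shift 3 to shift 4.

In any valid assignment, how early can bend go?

Precedence pushes bend to at least shift 4.
bend at shift 4 is achievable: grind=shift 4, anneal=shift 1, turn=shift 1, press=shift 2, cut=shift 3, bend=shift 4, drill=shift 1, route=shift 3, deburr=shift 2.

shift 4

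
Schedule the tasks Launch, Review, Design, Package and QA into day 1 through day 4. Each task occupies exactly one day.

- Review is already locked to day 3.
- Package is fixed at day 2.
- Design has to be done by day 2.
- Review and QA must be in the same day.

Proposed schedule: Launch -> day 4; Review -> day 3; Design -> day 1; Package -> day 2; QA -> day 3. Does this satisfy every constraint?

Review and QA must be in the same day — holds.
Package is fixed at day 2 — holds.
Design has to be done by day 2 — holds.
Review is already locked to day 3 — holds.

Yes, all constraints hold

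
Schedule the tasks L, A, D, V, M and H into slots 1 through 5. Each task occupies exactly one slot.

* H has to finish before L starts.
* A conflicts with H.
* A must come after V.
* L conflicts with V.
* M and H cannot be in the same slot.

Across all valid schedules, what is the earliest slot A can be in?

2

Precedence pushes A to at least 2.
A at 2 is achievable: V -> 1; A -> 2; D -> 1; H -> 1; M -> 2; L -> 2.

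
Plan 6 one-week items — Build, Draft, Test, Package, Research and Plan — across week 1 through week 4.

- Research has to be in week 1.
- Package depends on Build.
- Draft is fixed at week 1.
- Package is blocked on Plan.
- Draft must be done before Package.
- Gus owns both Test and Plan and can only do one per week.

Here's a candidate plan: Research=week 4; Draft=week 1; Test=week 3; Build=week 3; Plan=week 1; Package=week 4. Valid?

No — it violates: Research has to be in week 1

Package is blocked on Plan — holds.
Research has to be in week 1 — violated.
Package depends on Build — holds.
Gus owns both Test and Plan and can only do one per week — holds.
Draft is fixed at week 1 — holds.
Draft must be done before Package — holds.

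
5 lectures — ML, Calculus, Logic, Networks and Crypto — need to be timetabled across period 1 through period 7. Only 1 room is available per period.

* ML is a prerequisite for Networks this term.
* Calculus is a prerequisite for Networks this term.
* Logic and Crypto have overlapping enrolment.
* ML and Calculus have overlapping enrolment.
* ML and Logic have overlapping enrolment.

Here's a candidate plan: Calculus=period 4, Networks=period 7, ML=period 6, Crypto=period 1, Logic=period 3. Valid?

Yes, all constraints hold

Logic and Crypto have overlapping enrolment — holds.
ML is a prerequisite for Networks this term — holds.
Calculus is a prerequisite for Networks this term — holds.
ML and Logic have overlapping enrolment — holds.
Only 1 room is available per period — holds.
ML and Calculus have overlapping enrolment — holds.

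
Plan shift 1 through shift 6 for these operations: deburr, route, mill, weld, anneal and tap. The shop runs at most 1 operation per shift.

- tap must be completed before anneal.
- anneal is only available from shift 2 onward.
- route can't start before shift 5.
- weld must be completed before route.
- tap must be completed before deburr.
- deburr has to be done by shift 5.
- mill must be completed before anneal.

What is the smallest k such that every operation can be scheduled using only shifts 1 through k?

The precedence chain requires at least 2 distinct shifts.
With at most 1 per shift and 6 operations, at least 6 shifts are needed.
route can't be placed before shift 5, so the schedule must run through at least shift 5.
6 works (last occupied shift: shift 6): for example anneal -> shift 6; deburr -> shift 2; tap -> shift 1; route -> shift 5; mill -> shift 3; weld -> shift 4.

6 shifts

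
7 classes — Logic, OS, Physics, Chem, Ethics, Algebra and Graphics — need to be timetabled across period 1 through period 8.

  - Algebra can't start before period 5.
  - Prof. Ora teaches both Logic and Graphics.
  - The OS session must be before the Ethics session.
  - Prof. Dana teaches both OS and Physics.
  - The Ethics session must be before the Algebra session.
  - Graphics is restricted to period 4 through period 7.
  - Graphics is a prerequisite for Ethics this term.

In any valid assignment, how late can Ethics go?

Precedence pushes Ethics to at least period 5; downstream work caps Ethics at period 7.
Ethics at period 7 is achievable: OS=period 1, Ethics=period 7, Graphics=period 4, Physics=period 2, Algebra=period 8, Chem=period 1, Logic=period 1.

period 7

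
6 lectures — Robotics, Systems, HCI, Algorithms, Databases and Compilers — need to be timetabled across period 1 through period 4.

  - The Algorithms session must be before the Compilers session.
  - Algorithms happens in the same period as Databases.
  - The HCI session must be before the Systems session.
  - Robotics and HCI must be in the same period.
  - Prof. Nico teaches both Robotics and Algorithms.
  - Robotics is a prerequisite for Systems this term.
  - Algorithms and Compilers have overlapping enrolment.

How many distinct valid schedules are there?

22

Splitting on Robotics: it can be period 1 (9), period 2 (8), period 3 (5). Listing each branch's schedules as (Systems, HCI, Algorithms, Databases, Compilers) by period number:
Robotics=period 1: (2,1,2,2,3) (2,1,2,2,4) (2,1,3,3,4) (3,1,2,2,3) (3,1,2,2,4) (3,1,3,3,4) (4,1,2,2,3) (4,1,2,2,4) (4,1,3,3,4) — 9.
Robotics=period 2: (3,2,1,1,2) (3,2,1,1,3) (3,2,1,1,4) (3,2,3,3,4) (4,2,1,1,2) (4,2,1,1,3) (4,2,1,1,4) (4,2,3,3,4) — 8.
Robotics=period 3: (4,3,1,1,2) (4,3,1,1,3) (4,3,1,1,4) (4,3,2,2,3) (4,3,2,2,4) — 5.
Summing: 9 + 8 + 5 = 22.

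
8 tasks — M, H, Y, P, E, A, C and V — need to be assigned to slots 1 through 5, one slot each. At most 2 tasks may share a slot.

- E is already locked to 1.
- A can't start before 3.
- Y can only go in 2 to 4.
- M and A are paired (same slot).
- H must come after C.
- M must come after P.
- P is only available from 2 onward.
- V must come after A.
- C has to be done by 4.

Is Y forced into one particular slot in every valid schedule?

Y can be 2 (e.g. M in 3; A in 3; V in 4; P in 2; C in 1; E in 1; H in 4; Y in 2) or 3 (e.g. V -> 5; C -> 1; E -> 1; H -> 2; P -> 2; M -> 4; Y -> 3; A -> 4).

No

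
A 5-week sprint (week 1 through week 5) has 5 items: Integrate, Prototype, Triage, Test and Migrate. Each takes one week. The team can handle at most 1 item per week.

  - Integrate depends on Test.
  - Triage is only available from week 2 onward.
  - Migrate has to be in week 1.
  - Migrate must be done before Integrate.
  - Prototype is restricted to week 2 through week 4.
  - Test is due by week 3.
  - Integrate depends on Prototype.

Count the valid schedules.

Splitting on Integrate: it can be week 4 (2), week 5 (4). Listing each branch's schedules as (Prototype, Triage, Test, Migrate) by week number:
Integrate=week 4: (2,5,3,1) (3,5,2,1) — 2.
Integrate=week 5: (2,4,3,1) (3,4,2,1) (4,2,3,1) (4,3,2,1) — 4.
Summing: 2 + 4 = 6.

6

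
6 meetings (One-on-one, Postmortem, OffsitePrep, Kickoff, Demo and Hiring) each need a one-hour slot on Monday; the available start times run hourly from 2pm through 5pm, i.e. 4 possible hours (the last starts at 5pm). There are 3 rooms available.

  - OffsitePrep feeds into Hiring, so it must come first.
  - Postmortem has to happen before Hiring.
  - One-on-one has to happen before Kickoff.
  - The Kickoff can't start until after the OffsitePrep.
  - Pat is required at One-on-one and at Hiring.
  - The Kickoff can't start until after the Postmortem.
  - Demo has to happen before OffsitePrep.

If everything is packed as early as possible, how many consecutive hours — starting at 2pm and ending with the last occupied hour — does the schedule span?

The precedence chain requires at least 3 distinct hours.
With at most 3 per hour and 6 meetings, at least 2 hours are needed.
3 works (last occupied hour: 4pm): for example Kickoff -> 4pm; One-on-one -> 2pm; OffsitePrep -> 3pm; Postmortem -> 2pm; Hiring -> 4pm; Demo -> 2pm.

3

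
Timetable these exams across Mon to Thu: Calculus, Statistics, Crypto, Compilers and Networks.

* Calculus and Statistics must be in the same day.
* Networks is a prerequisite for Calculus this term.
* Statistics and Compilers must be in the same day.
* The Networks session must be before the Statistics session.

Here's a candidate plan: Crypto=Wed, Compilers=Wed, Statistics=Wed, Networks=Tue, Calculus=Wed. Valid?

Valid

Calculus and Statistics must be in the same day — holds.
The Networks session must be before the Statistics session — holds.
Networks is a prerequisite for Calculus this term — holds.
Statistics and Compilers must be in the same day — holds.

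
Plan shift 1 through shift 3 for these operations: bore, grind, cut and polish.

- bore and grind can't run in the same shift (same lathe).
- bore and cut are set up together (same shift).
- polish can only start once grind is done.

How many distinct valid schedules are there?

Splitting on bore: it can be shift 1 (1), shift 2 (2), shift 3 (3). Listing each branch's schedules as (grind, cut, polish) by shift number:
bore=shift 1: (2,1,3) — 1.
bore=shift 2: (1,2,2) (1,2,3) — 2.
bore=shift 3: (1,3,2) (1,3,3) (2,3,3) — 3.
Summing: 1 + 2 + 3 = 6.

6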